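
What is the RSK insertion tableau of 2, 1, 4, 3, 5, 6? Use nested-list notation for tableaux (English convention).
Insert 2: appended to row 1. P = [[2]].
Insert 1: 1 bumps 2 from row 1; 2 starts row 2. P = [[1], [2]].
Insert 4: appended to row 1. P = [[1, 4], [2]].
Insert 3: 3 bumps 4 from row 1; 4 appends to row 2. P = [[1, 3], [2, 4]].
Insert 5: appended to row 1. P = [[1, 3, 5], [2, 4]].
Insert 6: appended to row 1. P = [[1, 3, 5, 6], [2, 4]].

So P = [[1, 3, 5, 6], [2, 4]].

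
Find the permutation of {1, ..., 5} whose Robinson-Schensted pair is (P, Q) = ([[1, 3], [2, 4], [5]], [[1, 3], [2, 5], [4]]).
5 2 4 1 3

Reverse the RSK construction: for i from n down to 1, find the cell of Q containing i, remove the entry at that cell from P, and reverse-bump it up through P; the value ejected from row 1 is w(i).

Step i=5: Q has 5 at row 2, column 2; remove 4 from row 2 of P and reverse-bump: 4 enters row 1 and ejects 3. So w(5) = 3. P is now [[1, 4], [2], [5]].
Step i=4: Q has 4 at row 3, column 1; remove 5 from row 3 of P and reverse-bump: 5 enters row 2 and ejects 2; 2 enters row 1 and ejects 1. So w(4) = 1. P is now [[2, 4], [5]].
Step i=3: Q has 3 at row 1, column 2; remove that cell from P, ejecting 4. So w(3) = 4. P is now [[2], [5]].
Step i=2: Q has 2 at row 2, column 1; remove 5 from row 2 of P and reverse-bump: 5 enters row 1 and ejects 2. So w(2) = 2. P is now [[5]].
Step i=1: Q has 1 at row 1, column 1; remove that cell from P, ejecting 5. So w(1) = 5. P is now [].

So w = 5 2 4 1 3.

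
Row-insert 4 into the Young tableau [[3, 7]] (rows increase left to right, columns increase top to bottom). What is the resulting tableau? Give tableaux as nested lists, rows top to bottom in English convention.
[[3, 4], [7]]

In row 1, 4 replaces 7 (the leftmost entry greater than 4); 7 is bumped to row 2. 7 starts a new row 2. The new tableau is [[3, 4], [7]].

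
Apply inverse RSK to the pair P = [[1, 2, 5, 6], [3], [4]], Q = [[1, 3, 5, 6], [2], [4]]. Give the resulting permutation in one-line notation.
Reverse the RSK construction: for i from n down to 1, find the cell of Q containing i, remove the entry at that cell from P, and reverse-bump it up through P; the value ejected from row 1 is w(i).

Step i=6: Q has 6 at row 1, column 4; remove that cell from P, ejecting 6. So w(6) = 6. P is now [[1, 2, 5], [3], [4]].
Step i=5: Q has 5 at row 1, column 3; remove that cell from P, ejecting 5. So w(5) = 5. P is now [[1, 2], [3], [4]].
Step i=4: Q has 4 at row 3, column 1; remove 4 from row 3 of P and reverse-bump: 4 enters row 2 and ejects 3; 3 enters row 1 and ejects 2. So w(4) = 2. P is now [[1, 3], [4]].
Step i=3: Q has 3 at row 1, column 2; remove that cell from P, ejecting 3. So w(3) = 3. P is now [[1], [4]].
Step i=2: Q has 2 at row 2, column 1; remove 4 from row 2 of P and reverse-bump: 4 enters row 1 and ejects 1. So w(2) = 1. P is now [[4]].
Step i=1: Q has 1 at row 1, column 1; remove that cell from P, ejecting 4. So w(1) = 4. P is now [].

So w = 4 1 3 2 5 6.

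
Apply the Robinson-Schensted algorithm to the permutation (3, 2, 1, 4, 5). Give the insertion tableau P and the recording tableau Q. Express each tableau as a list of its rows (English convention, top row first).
P = [[1, 4, 5], [2], [3]], Q = [[1, 4, 5], [2], [3]]

Insert each entry of the permutation into P by Schensted row insertion, recording in Q the position of each new cell.

Insert 3: appended to row 1. P = [[3]], Q = [[1]].
Insert 2: 2 bumps 3 from row 1; 3 starts row 2. P = [[2], [3]], Q = [[1], [2]].
Insert 1: 1 bumps 2 from row 1; 2 bumps 3 from row 2; 3 starts row 3. P = [[1], [2], [3]], Q = [[1], [2], [3]].
Insert 4: appended to row 1. P = [[1, 4], [2], [3]], Q = [[1, 4], [2], [3]].
Insert 5: appended to row 1. P = [[1, 4, 5], [2], [3]], Q = [[1, 4, 5], [2], [3]].

So P = [[1, 4, 5], [2], [3]], Q = [[1, 4, 5], [2], [3]].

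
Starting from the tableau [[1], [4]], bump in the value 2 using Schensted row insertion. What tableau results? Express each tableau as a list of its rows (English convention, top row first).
2 is larger than every entry of row 1, so it is appended to row 1. The new tableau is [[1, 2], [4]].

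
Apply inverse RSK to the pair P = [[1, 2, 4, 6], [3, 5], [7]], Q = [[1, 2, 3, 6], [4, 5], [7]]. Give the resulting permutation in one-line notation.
1 3 7 2 5 6 4

Reverse RSK: for i = n, n-1, ..., 1, locate i in Q, remove the corresponding corner cell from P, and reverse-bump its entry up through P; the value ejected from row 1 is w(i).

So w = 1 3 7 2 5 6 4.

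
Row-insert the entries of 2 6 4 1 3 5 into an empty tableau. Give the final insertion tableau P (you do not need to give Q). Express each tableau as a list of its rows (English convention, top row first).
After inserting 2: P = [[2]].
After inserting 6: P = [[2, 6]].
After inserting 4: P = [[2, 4], [6]].
After inserting 1: P = [[1, 4], [2], [6]].
After inserting 3: P = [[1, 3], [2, 4], [6]].
After inserting 5: P = [[1, 3, 5], [2, 4], [6]].

So P = [[1, 3, 5], [2, 4], [6]].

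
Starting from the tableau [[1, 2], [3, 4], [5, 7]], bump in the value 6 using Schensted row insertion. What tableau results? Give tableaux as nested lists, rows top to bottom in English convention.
6 is larger than every entry of row 1, so it is appended to row 1. The new tableau is [[1, 2, 6], [3, 4], [5, 7]].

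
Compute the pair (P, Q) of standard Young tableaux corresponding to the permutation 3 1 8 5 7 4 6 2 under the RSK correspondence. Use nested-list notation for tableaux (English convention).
P = [[1, 2, 6], [3, 4, 7], [5], [8]], Q = [[1, 3, 5], [2, 4, 7], [6], [8]]

Insert each entry of the permutation into P by Schensted row insertion, recording in Q the position of each new cell.

Insert 3: appended to row 1. P = [[3]].
Insert 1: 1 bumps 3 from row 1; 3 starts row 2. P = [[1], [3]].
Insert 8: appended to row 1. P = [[1, 8], [3]].
Insert 5: 5 bumps 8 from row 1; 8 appends to row 2. P = [[1, 5], [3, 8]].
Insert 7: appended to row 1. P = [[1, 5, 7], [3, 8]].
Insert 4: 4 bumps 5 from row 1; 5 bumps 8 from row 2; 8 starts row 3. P = [[1, 4, 7], [3, 5], [8]].
Insert 6: 6 bumps 7 from row 1; 7 appends to row 2. P = [[1, 4, 6], [3, 5, 7], [8]].
Insert 2: 2 bumps 4 from row 1; 4 bumps 5 from row 2; 5 bumps 8 from row 3; 8 starts row 4. P = [[1, 2, 6], [3, 4, 7], [5], [8]].

So P = [[1, 2, 6], [3, 4, 7], [5], [8]], Q = [[1, 3, 5], [2, 4, 7], [6], [8]].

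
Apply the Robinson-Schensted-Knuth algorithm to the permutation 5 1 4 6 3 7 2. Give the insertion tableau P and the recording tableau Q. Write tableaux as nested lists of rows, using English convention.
Insert each entry of the permutation into P by Schensted row insertion, recording in Q the position of each new cell.

After inserting 5: P = [[5]].
After inserting 1: P = [[1], [5]].
After inserting 4: P = [[1, 4], [5]].
After inserting 6: P = [[1, 4, 6], [5]].
After inserting 3: P = [[1, 3, 6], [4], [5]].
After inserting 7: P = [[1, 3, 6, 7], [4], [5]].
After inserting 2: P = [[1, 2, 6, 7], [3], [4], [5]].

So P = [[1, 2, 6, 7], [3], [4], [5]], Q = [[1, 3, 4, 6], [2], [5], [7]].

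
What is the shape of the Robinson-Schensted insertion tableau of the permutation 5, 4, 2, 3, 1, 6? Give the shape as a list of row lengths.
RSK row insertion gives P = [[1, 3, 6], [2], [4], [5]], which has shape [3, 1, 1, 1].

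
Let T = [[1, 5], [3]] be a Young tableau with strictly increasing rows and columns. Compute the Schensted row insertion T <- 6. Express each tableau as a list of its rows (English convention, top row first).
6 is larger than every entry of row 1, so it is appended to row 1. The new tableau is [[1, 5, 6], [3]].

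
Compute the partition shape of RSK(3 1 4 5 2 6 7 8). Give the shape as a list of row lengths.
[6, 2]

Row-insert each entry into an empty tableau.

After inserting 3: P = [[3]].
After inserting 1: P = [[1], [3]].
After inserting 4: P = [[1, 4], [3]].
After inserting 5: P = [[1, 4, 5], [3]].
After inserting 2: P = [[1, 2, 5], [3, 4]].
After inserting 6: P = [[1, 2, 5, 6], [3, 4]].
After inserting 7: P = [[1, 2, 5, 6, 7], [3, 4]].
After inserting 8: P = [[1, 2, 5, 6, 7, 8], [3, 4]].

The final insertion tableau P = [[1, 2, 5, 6, 7, 8], [3, 4]] has shape [6, 2].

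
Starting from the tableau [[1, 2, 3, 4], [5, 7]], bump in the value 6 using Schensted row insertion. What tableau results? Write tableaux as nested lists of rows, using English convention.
[[1, 2, 3, 4, 6], [5, 7]]

6 is larger than every entry of row 1, so it is appended to row 1. The new tableau is [[1, 2, 3, 4, 6], [5, 7]].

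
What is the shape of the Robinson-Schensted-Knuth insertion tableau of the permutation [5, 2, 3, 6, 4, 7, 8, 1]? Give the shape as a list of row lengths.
Row-insert each entry into an empty tableau.

After inserting 5: P = [[5]].
After inserting 2: P = [[2], [5]].
After inserting 3: P = [[2, 3], [5]].
After inserting 6: P = [[2, 3, 6], [5]].
After inserting 4: P = [[2, 3, 4], [5, 6]].
After inserting 7: P = [[2, 3, 4, 7], [5, 6]].
After inserting 8: P = [[2, 3, 4, 7, 8], [5, 6]].
After inserting 1: P = [[1, 3, 4, 7, 8], [2, 6], [5]].

The final insertion tableau P = [[1, 3, 4, 7, 8], [2, 6], [5]] has shape [5, 2, 1].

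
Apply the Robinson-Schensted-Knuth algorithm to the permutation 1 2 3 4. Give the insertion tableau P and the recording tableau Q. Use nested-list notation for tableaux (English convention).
Insert each entry of the permutation into P by Schensted row insertion, recording in Q the position of each new cell.

Insert 1: appended to row 1. P = [[1]], Q = [[1]].
Insert 2: appended to row 1. P = [[1, 2]], Q = [[1, 2]].
Insert 3: appended to row 1. P = [[1, 2, 3]], Q = [[1, 2, 3]].
Insert 4: appended to row 1. P = [[1, 2, 3, 4]], Q = [[1, 2, 3, 4]].

So P = [[1, 2, 3, 4]], Q = [[1, 2, 3, 4]].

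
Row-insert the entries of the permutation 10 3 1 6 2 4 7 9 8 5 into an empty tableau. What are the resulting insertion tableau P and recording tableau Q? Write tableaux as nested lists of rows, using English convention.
P = [[1, 2, 4, 5, 8], [3, 6, 7], [9], [10]], Q = [[1, 4, 6, 7, 8], [2, 5, 9], [3], [10]]

Insert each entry of the permutation into P by Schensted row insertion, recording in Q the position of each new cell.

Insert 10: appended to row 1. P = [[10]].
Insert 3: 3 bumps 10 from row 1; 10 starts row 2. P = [[3], [10]].
Insert 1: 1 bumps 3 from row 1; 3 bumps 10 from row 2; 10 starts row 3. P = [[1], [3], [10]].
Insert 6: appended to row 1. P = [[1, 6], [3], [10]].
Insert 2: 2 bumps 6 from row 1; 6 appends to row 2. P = [[1, 2], [3, 6], [10]].
Insert 4: appended to row 1. P = [[1, 2, 4], [3, 6], [10]].
Insert 7: appended to row 1. P = [[1, 2, 4, 7], [3, 6], [10]].
Insert 9: appended to row 1. P = [[1, 2, 4, 7, 9], [3, 6], [10]].
Insert 8: 8 bumps 9 from row 1; 9 appends to row 2. P = [[1, 2, 4, 7, 8], [3, 6, 9], [10]].
Insert 5: 5 bumps 7 from row 1; 7 bumps 9 from row 2; 9 bumps 10 from row 3; 10 starts row 4. P = [[1, 2, 4, 5, 8], [3, 6, 7], [9], [10]].

So P = [[1, 2, 4, 5, 8], [3, 6, 7], [9], [10]], Q = [[1, 4, 6, 7, 8], [2, 5, 9], [3], [10]].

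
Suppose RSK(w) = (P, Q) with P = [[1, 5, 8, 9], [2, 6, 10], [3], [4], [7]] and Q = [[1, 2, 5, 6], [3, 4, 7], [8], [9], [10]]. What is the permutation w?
4 7 3 6 8 10 9 5 2 1

Reverse the RSK construction: for i from n down to 1, find the cell of Q containing i, remove the entry at that cell from P, and reverse-bump it up through P; the value ejected from row 1 is w(i).

Step i=10: Q has 10 at row 5, column 1; remove 7 from row 5 of P and reverse-bump: 7 enters row 4 and ejects 4; 4 enters row 3 and ejects 3; 3 enters row 2 and ejects 2; 2 enters row 1 and ejects 1. So w(10) = 1. P is now [[2, 5, 8, 9], [3, 6, 10], [4], [7]].
Step i=9: Q has 9 at row 4, column 1; remove 7 from row 4 of P and reverse-bump: 7 enters row 3 and ejects 4; 4 enters row 2 and ejects 3; 3 enters row 1 and ejects 2. So w(9) = 2. P is now [[3, 5, 8, 9], [4, 6, 10], [7]].
Step i=8: Q has 8 at row 3, column 1; remove 7 from row 3 of P and reverse-bump: 7 enters row 2 and ejects 6; 6 enters row 1 and ejects 5. So w(8) = 5. P is now [[3, 6, 8, 9], [4, 7, 10]].
Step i=7: Q has 7 at row 2, column 3; remove 10 from row 2 of P and reverse-bump: 10 enters row 1 and ejects 9. So w(7) = 9. P is now [[3, 6, 8, 10], [4, 7]].
Step i=6: Q has 6 at row 1, column 4; remove that cell from P, ejecting 10. So w(6) = 10. P is now [[3, 6, 8], [4, 7]].
Step i=5: Q has 5 at row 1, column 3; remove that cell from P, ejecting 8. So w(5) = 8. P is now [[3, 6], [4, 7]].
Step i=4: Q has 4 at row 2, column 2; remove 7 from row 2 of P and reverse-bump: 7 enters row 1 and ejects 6. So w(4) = 6. P is now [[3, 7], [4]].
Step i=3: Q has 3 at row 2, column 1; remove 4 from row 2 of P and reverse-bump: 4 enters row 1 and ejects 3. So w(3) = 3. P is now [[4, 7]].
Step i=2: Q has 2 at row 1, column 2; remove that cell from P, ejecting 7. So w(2) = 7. P is now [[4]].
Step i=1: Q has 1 at row 1, column 1; remove that cell from P, ejecting 4. So w(1) = 4. P is now [].

So w = 4 7 3 6 8 10 9 5 2 1.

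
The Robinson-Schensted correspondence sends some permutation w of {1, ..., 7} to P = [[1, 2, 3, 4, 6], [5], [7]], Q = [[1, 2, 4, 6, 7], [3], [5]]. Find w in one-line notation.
Reverse the RSK construction: for i from n down to 1, find the cell of Q containing i, remove the entry at that cell from P, and reverse-bump it up through P; the value ejected from row 1 is w(i).

Step i=7: Q has 7 at row 1, column 5; remove that cell from P, ejecting 6. So w(7) = 6. P is now [[1, 2, 3, 4], [5], [7]].
Step i=6: Q has 6 at row 1, column 4; remove that cell from P, ejecting 4. So w(6) = 4. P is now [[1, 2, 3], [5], [7]].
Step i=5: Q has 5 at row 3, column 1; remove 7 from row 3 of P and reverse-bump: 7 enters row 2 and ejects 5; 5 enters row 1 and ejects 3. So w(5) = 3. P is now [[1, 2, 5], [7]].
Step i=4: Q has 4 at row 1, column 3; remove that cell from P, ejecting 5. So w(4) = 5. P is now [[1, 2], [7]].
Step i=3: Q has 3 at row 2, column 1; remove 7 from row 2 of P and reverse-bump: 7 enters row 1 and ejects 2. So w(3) = 2. P is now [[1, 7]].
Step i=2: Q has 2 at row 1, column 2; remove that cell from P, ejecting 7. So w(2) = 7. P is now [[1]].
Step i=1: Q has 1 at row 1, column 1; remove that cell from P, ejecting 1. So w(1) = 1. P is now [].

So w = 1 7 2 5 3 4 6.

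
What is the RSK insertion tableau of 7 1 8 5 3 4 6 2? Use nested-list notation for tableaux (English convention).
P = [[1, 2, 4, 6], [3, 8], [5], [7]]

Insert 7: appended to row 1. P = [[7]].
Insert 1: 1 bumps 7 from row 1; 7 starts row 2. P = [[1], [7]].
Insert 8: appended to row 1. P = [[1, 8], [7]].
Insert 5: 5 bumps 8 from row 1; 8 appends to row 2. P = [[1, 5], [7, 8]].
Insert 3: 3 bumps 5 from row 1; 5 bumps 7 from row 2; 7 starts row 3. P = [[1, 3], [5, 8], [7]].
Insert 4: appended to row 1. P = [[1, 3, 4], [5, 8], [7]].
Insert 6: appended to row 1. P = [[1, 3, 4, 6], [5, 8], [7]].
Insert 2: 2 bumps 3 from row 1; 3 bumps 5 from row 2; 5 bumps 7 from row 3; 7 starts row 4. P = [[1, 2, 4, 6], [3, 8], [5], [7]].

So P = [[1, 2, 4, 6], [3, 8], [5], [7]].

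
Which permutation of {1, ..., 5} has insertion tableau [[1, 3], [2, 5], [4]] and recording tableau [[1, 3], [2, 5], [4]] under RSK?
4 2 5 1 3

Reverse RSK: for i = n, n-1, ..., 1, locate i in Q, remove the corresponding corner cell from P, and reverse-bump its entry up through P; the value ejected from row 1 is w(i).

So w = 4 2 5 1 3.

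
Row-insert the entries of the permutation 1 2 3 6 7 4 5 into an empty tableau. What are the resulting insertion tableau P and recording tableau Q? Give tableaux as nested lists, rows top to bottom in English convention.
P = [[1, 2, 3, 4, 5], [6, 7]], Q = [[1, 2, 3, 4, 5], [6, 7]]

Insert each entry of the permutation into P by Schensted row insertion, recording in Q the position of each new cell.

Insert 1: appended to row 1. P = [[1]].
Insert 2: appended to row 1. P = [[1, 2]].
Insert 3: appended to row 1. P = [[1, 2, 3]].
Insert 6: appended to row 1. P = [[1, 2, 3, 6]].
Insert 7: appended to row 1. P = [[1, 2, 3, 6, 7]].
Insert 4: 4 bumps 6 from row 1; 6 starts row 2. P = [[1, 2, 3, 4, 7], [6]].
Insert 5: 5 bumps 7 from row 1; 7 appends to row 2. P = [[1, 2, 3, 4, 5], [6, 7]].

So P = [[1, 2, 3, 4, 5], [6, 7]], Q = [[1, 2, 3, 4, 5], [6, 7]].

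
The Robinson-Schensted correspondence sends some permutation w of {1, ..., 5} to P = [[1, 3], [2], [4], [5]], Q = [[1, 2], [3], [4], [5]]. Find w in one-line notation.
2 5 4 3 1

Reverse the RSK construction: for i from n down to 1, find the cell of Q containing i, remove the entry at that cell from P, and reverse-bump it up through P; the value ejected from row 1 is w(i).

Step i=5: Q has 5 at row 4, column 1; remove 5 from row 4 of P and reverse-bump: 5 enters row 3 and ejects 4; 4 enters row 2 and ejects 2; 2 enters row 1 and ejects 1. So w(5) = 1. P is now [[2, 3], [4], [5]].
Step i=4: Q has 4 at row 3, column 1; remove 5 from row 3 of P and reverse-bump: 5 enters row 2 and ejects 4; 4 enters row 1 and ejects 3. So w(4) = 3. P is now [[2, 4], [5]].
Step i=3: Q has 3 at row 2, column 1; remove 5 from row 2 of P and reverse-bump: 5 enters row 1 and ejects 4. So w(3) = 4. P is now [[2, 5]].
Step i=2: Q has 2 at row 1, column 2; remove that cell from P, ejecting 5. So w(2) = 5. P is now [[2]].
Step i=1: Q has 1 at row 1, column 1; remove that cell from P, ejecting 2. So w(1) = 2. P is now [].

So w = 2 5 4 3 1.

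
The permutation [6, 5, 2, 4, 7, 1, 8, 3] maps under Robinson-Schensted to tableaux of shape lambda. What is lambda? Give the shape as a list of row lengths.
[4, 2, 1, 1]

RSK row insertion gives P = [[1, 3, 7, 8], [2, 4], [5], [6]], which has shape [4, 2, 1, 1].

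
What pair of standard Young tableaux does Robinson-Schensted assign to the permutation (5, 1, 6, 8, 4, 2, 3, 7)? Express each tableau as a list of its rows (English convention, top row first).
Insert each entry of the permutation into P by Schensted row insertion, recording in Q the position of each new cell.

Insert 5: appended to row 1. P = [[5]], Q = [[1]].
Insert 1: 1 bumps 5 from row 1; 5 starts row 2. P = [[1], [5]], Q = [[1], [2]].
Insert 6: appended to row 1. P = [[1, 6], [5]], Q = [[1, 3], [2]].
Insert 8: appended to row 1. P = [[1, 6, 8], [5]], Q = [[1, 3, 4], [2]].
Insert 4: 4 bumps 6 from row 1; 6 appends to row 2. P = [[1, 4, 8], [5, 6]], Q = [[1, 3, 4], [2, 5]].
Insert 2: 2 bumps 4 from row 1; 4 bumps 5 from row 2; 5 starts row 3. P = [[1, 2, 8], [4, 6], [5]], Q = [[1, 3, 4], [2, 5], [6]].
Insert 3: 3 bumps 8 from row 1; 8 appends to row 2. P = [[1, 2, 3], [4, 6, 8], [5]], Q = [[1, 3, 4], [2, 5, 7], [6]].
Insert 7: appended to row 1. P = [[1, 2, 3, 7], [4, 6, 8], [5]], Q = [[1, 3, 4, 8], [2, 5, 7], [6]].

So P = [[1, 2, 3, 7], [4, 6, 8], [5]], Q = [[1, 3, 4, 8], [2, 5, 7], [6]].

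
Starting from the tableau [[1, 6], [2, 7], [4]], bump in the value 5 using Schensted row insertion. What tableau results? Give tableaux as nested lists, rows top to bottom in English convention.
In row 1, 5 replaces 6 (the leftmost entry greater than 5); 6 is bumped to row 2. In row 2, 6 replaces 7 (the leftmost entry greater than 6); 7 is bumped to row 3. 7 is appended to row 3. The new tableau is [[1, 5], [2, 6], [4, 7]].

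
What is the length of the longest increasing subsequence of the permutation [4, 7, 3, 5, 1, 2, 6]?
3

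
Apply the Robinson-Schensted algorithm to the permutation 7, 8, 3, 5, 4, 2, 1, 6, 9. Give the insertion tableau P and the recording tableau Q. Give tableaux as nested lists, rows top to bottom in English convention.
Insert each entry of the permutation into P by Schensted row insertion, recording in Q the position of each new cell.

Insert 7: appended to row 1. P = [[7]].
Insert 8: appended to row 1. P = [[7, 8]].
Insert 3: 3 bumps 7 from row 1; 7 starts row 2. P = [[3, 8], [7]].
Insert 5: 5 bumps 8 from row 1; 8 appends to row 2. P = [[3, 5], [7, 8]].
Insert 4: 4 bumps 5 from row 1; 5 bumps 7 from row 2; 7 starts row 3. P = [[3, 4], [5, 8], [7]].
Insert 2: 2 bumps 3 from row 1; 3 bumps 5 from row 2; 5 bumps 7 from row 3; 7 starts row 4. P = [[2, 4], [3, 8], [5], [7]].
Insert 1: 1 bumps 2 from row 1; 2 bumps 3 from row 2; 3 bumps 5 from row 3; 5 bumps 7 from row 4; 7 starts row 5. P = [[1, 4], [2, 8], [3], [5], [7]].
Insert 6: appended to row 1. P = [[1, 4, 6], [2, 8], [3], [5], [7]].
Insert 9: appended to row 1. P = [[1, 4, 6, 9], [2, 8], [3], [5], [7]].

So P = [[1, 4, 6, 9], [2, 8], [3], [5], [7]], Q = [[1, 2, 8, 9], [3, 4], [5], [6], [7]].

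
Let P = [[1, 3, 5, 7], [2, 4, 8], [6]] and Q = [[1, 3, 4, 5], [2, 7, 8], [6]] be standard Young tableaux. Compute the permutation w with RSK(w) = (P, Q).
Reverse the RSK construction: for i from n down to 1, find the cell of Q containing i, remove the entry at that cell from P, and reverse-bump it up through P; the value ejected from row 1 is w(i).

Step i=8: Q has 8 at row 2, column 3; remove 8 from row 2 of P and reverse-bump: 8 enters row 1 and ejects 7. So w(8) = 7. P is now [[1, 3, 5, 8], [2, 4], [6]].
Step i=7: Q has 7 at row 2, column 2; remove 4 from row 2 of P and reverse-bump: 4 enters row 1 and ejects 3. So w(7) = 3. P is now [[1, 4, 5, 8], [2], [6]].
Step i=6: Q has 6 at row 3, column 1; remove 6 from row 3 of P and reverse-bump: 6 enters row 2 and ejects 2; 2 enters row 1 and ejects 1. So w(6) = 1. P is now [[2, 4, 5, 8], [6]].
Step i=5: Q has 5 at row 1, column 4; remove that cell from P, ejecting 8. So w(5) = 8. P is now [[2, 4, 5], [6]].
Step i=4: Q has 4 at row 1, column 3; remove that cell from P, ejecting 5. So w(4) = 5. P is now [[2, 4], [6]].
Step i=3: Q has 3 at row 1, column 2; remove that cell from P, ejecting 4. So w(3) = 4. P is now [[2], [6]].
Step i=2: Q has 2 at row 2, column 1; remove 6 from row 2 of P and reverse-bump: 6 enters row 1 and ejects 2. So w(2) = 2. P is now [[6]].
Step i=1: Q has 1 at row 1, column 1; remove that cell from P, ejecting 6. So w(1) = 6. P is now [].

So w = 6 2 4 5 8 1 3 7.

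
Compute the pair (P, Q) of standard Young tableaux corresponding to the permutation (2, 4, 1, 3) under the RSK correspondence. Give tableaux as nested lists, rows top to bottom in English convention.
P = [[1, 3], [2, 4]], Q = [[1, 2], [3, 4]]

Insert each entry of the permutation into P by Schensted row insertion, recording in Q the position of each new cell.

Insert 2: appended to row 1. P = [[2]].
Insert 4: appended to row 1. P = [[2, 4]].
Insert 1: 1 bumps 2 from row 1; 2 starts row 2. P = [[1, 4], [2]].
Insert 3: 3 bumps 4 from row 1; 4 appends to row 2. P = [[1, 3], [2, 4]].

So P = [[1, 3], [2, 4]], Q = [[1, 2], [3, 4]].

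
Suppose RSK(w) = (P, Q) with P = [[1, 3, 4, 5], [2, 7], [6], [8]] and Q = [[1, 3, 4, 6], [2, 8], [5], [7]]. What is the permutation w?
8 2 3 6 4 7 1 5

Reverse the RSK construction: for i from n down to 1, find the cell of Q containing i, remove the entry at that cell from P, and reverse-bump it up through P; the value ejected from row 1 is w(i).

Step i=8: Q has 8 at row 2, column 2; remove 7 from row 2 of P and reverse-bump: 7 enters row 1 and ejects 5. So w(8) = 5. P is now [[1, 3, 4, 7], [2], [6], [8]].
Step i=7: Q has 7 at row 4, column 1; remove 8 from row 4 of P and reverse-bump: 8 enters row 3 and ejects 6; 6 enters row 2 and ejects 2; 2 enters row 1 and ejects 1. So w(7) = 1. P is now [[2, 3, 4, 7], [6], [8]].
Step i=6: Q has 6 at row 1, column 4; remove that cell from P, ejecting 7. So w(6) = 7. P is now [[2, 3, 4], [6], [8]].
Step i=5: Q has 5 at row 3, column 1; remove 8 from row 3 of P and reverse-bump: 8 enters row 2 and ejects 6; 6 enters row 1 and ejects 4. So w(5) = 4. P is now [[2, 3, 6], [8]].
Step i=4: Q has 4 at row 1, column 3; remove that cell from P, ejecting 6. So w(4) = 6. P is now [[2, 3], [8]].
Step i=3: Q has 3 at row 1, column 2; remove that cell from P, ejecting 3. So w(3) = 3. P is now [[2], [8]].
Step i=2: Q has 2 at row 2, column 1; remove 8 from row 2 of P and reverse-bump: 8 enters row 1 and ejects 2. So w(2) = 2. P is now [[8]].
Step i=1: Q has 1 at row 1, column 1; remove that cell from P, ejecting 8. So w(1) = 8. P is now [].

So w = 8 2 3 6 4 7 1 5.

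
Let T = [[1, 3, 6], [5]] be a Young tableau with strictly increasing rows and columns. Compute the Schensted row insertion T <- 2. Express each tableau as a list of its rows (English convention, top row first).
[[1, 2, 6], [3], [5]]

In row 1, 2 replaces 3 (the leftmost entry greater than 2); 3 is bumped to row 2. In row 2, 3 replaces 5 (the leftmost entry greater than 3); 5 is bumped to row 3. 5 starts a new row 3. The new tableau is [[1, 2, 6], [3], [5]].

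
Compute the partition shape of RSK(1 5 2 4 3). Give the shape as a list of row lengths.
[3, 1, 1]

Row-insert each entry into an empty tableau.

After inserting 1: P = [[1]].
After inserting 5: P = [[1, 5]].
After inserting 2: P = [[1, 2], [5]].
After inserting 4: P = [[1, 2, 4], [5]].
After inserting 3: P = [[1, 2, 3], [4], [5]].

The final insertion tableau P = [[1, 2, 3], [4], [5]] has shape [3, 1, 1].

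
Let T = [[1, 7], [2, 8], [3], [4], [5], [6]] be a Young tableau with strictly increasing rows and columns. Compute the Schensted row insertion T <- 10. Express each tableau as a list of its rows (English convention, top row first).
10 is larger than every entry of row 1, so it is appended to row 1. The new tableau is [[1, 7, 10], [2, 8], [3], [4], [5], [6]].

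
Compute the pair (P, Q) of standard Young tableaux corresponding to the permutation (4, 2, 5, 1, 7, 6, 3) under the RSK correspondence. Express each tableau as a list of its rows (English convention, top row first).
P = [[1, 3, 6], [2, 5], [4, 7]], Q = [[1, 3, 5], [2, 6], [4, 7]]

Insert each entry of the permutation into P by Schensted row insertion, recording in Q the position of each new cell.

Insert 4: appended to row 1. P = [[4]], Q = [[1]].
Insert 2: 2 bumps 4 from row 1; 4 starts row 2. P = [[2], [4]], Q = [[1], [2]].
Insert 5: appended to row 1. P = [[2, 5], [4]], Q = [[1, 3], [2]].
Insert 1: 1 bumps 2 from row 1; 2 bumps 4 from row 2; 4 starts row 3. P = [[1, 5], [2], [4]], Q = [[1, 3], [2], [4]].
Insert 7: appended to row 1. P = [[1, 5, 7], [2], [4]], Q = [[1, 3, 5], [2], [4]].
Insert 6: 6 bumps 7 from row 1; 7 appends to row 2. P = [[1, 5, 6], [2, 7], [4]], Q = [[1, 3, 5], [2, 6], [4]].
Insert 3: 3 bumps 5 from row 1; 5 bumps 7 from row 2; 7 appends to row 3. P = [[1, 3, 6], [2, 5], [4, 7]], Q = [[1, 3, 5], [2, 6], [4, 7]].

So P = [[1, 3, 6], [2, 5], [4, 7]], Q = [[1, 3, 5], [2, 6], [4, 7]].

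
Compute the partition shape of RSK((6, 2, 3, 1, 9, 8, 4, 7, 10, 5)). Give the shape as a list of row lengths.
Row-insert each entry into an empty tableau.

After inserting 6: P = [[6]].
After inserting 2: P = [[2], [6]].
After inserting 3: P = [[2, 3], [6]].
After inserting 1: P = [[1, 3], [2], [6]].
After inserting 9: P = [[1, 3, 9], [2], [6]].
After inserting 8: P = [[1, 3, 8], [2, 9], [6]].
After inserting 4: P = [[1, 3, 4], [2, 8], [6, 9]].
After inserting 7: P = [[1, 3, 4, 7], [2, 8], [6, 9]].
After inserting 10: P = [[1, 3, 4, 7, 10], [2, 8], [6, 9]].
After inserting 5: P = [[1, 3, 4, 5, 10], [2, 7], [6, 8], [9]].

The final insertion tableau P = [[1, 3, 4, 5, 10], [2, 7], [6, 8], [9]] has shape [5, 2, 2, 1].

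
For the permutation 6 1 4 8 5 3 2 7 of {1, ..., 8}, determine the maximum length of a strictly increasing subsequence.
4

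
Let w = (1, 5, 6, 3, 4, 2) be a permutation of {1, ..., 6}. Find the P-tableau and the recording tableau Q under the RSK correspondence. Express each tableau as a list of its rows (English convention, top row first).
Insert each entry of the permutation into P by Schensted row insertion, recording in Q the position of each new cell.

Insert 1: appended to row 1. P = [[1]].
Insert 5: appended to row 1. P = [[1, 5]].
Insert 6: appended to row 1. P = [[1, 5, 6]].
Insert 3: 3 bumps 5 from row 1; 5 starts row 2. P = [[1, 3, 6], [5]].
Insert 4: 4 bumps 6 from row 1; 6 appends to row 2. P = [[1, 3, 4], [5, 6]].
Insert 2: 2 bumps 3 from row 1; 3 bumps 5 from row 2; 5 starts row 3. P = [[1, 2, 4], [3, 6], [5]].

So P = [[1, 2, 4], [3, 6], [5]], Q = [[1, 2, 3], [4, 5], [6]].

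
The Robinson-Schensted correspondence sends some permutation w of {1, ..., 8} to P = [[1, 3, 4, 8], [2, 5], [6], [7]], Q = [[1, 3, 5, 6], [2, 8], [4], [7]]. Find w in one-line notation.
Reverse the RSK construction: for i from n down to 1, find the cell of Q containing i, remove the entry at that cell from P, and reverse-bump it up through P; the value ejected from row 1 is w(i).

Step i=8: Q has 8 at row 2, column 2; remove 5 from row 2 of P and reverse-bump: 5 enters row 1 and ejects 4. So w(8) = 4. P is now [[1, 3, 5, 8], [2], [6], [7]].
Step i=7: Q has 7 at row 4, column 1; remove 7 from row 4 of P and reverse-bump: 7 enters row 3 and ejects 6; 6 enters row 2 and ejects 2; 2 enters row 1 and ejects 1. So w(7) = 1. P is now [[2, 3, 5, 8], [6], [7]].
Step i=6: Q has 6 at row 1, column 4; remove that cell from P, ejecting 8. So w(6) = 8. P is now [[2, 3, 5], [6], [7]].
Step i=5: Q has 5 at row 1, column 3; remove that cell from P, ejecting 5. So w(5) = 5. P is now [[2, 3], [6], [7]].
Step i=4: Q has 4 at row 3, column 1; remove 7 from row 3 of P and reverse-bump: 7 enters row 2 and ejects 6; 6 enters row 1 and ejects 3. So w(4) = 3. P is now [[2, 6], [7]].
Step i=3: Q has 3 at row 1, column 2; remove that cell from P, ejecting 6. So w(3) = 6. P is now [[2], [7]].
Step i=2: Q has 2 at row 2, column 1; remove 7 from row 2 of P and reverse-bump: 7 enters row 1 and ejects 2. So w(2) = 2. P is now [[7]].
Step i=1: Q has 1 at row 1, column 1; remove that cell from P, ejecting 7. So w(1) = 7. P is now [].

So w = 7 2 6 3 5 8 1 4.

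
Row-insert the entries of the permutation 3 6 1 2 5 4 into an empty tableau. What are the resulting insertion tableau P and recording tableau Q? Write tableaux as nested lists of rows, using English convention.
P = [[1, 2, 4], [3, 5], [6]], Q = [[1, 2, 5], [3, 4], [6]]

Insert each entry of the permutation into P by Schensted row insertion, recording in Q the position of each new cell.

Insert 3: appended to row 1. P = [[3]].
Insert 6: appended to row 1. P = [[3, 6]].
Insert 1: 1 bumps 3 from row 1; 3 starts row 2. P = [[1, 6], [3]].
Insert 2: 2 bumps 6 from row 1; 6 appends to row 2. P = [[1, 2], [3, 6]].
Insert 5: appended to row 1. P = [[1, 2, 5], [3, 6]].
Insert 4: 4 bumps 5 from row 1; 5 bumps 6 from row 2; 6 starts row 3. P = [[1, 2, 4], [3, 5], [6]].

So P = [[1, 2, 4], [3, 5], [6]], Q = [[1, 2, 5], [3, 4], [6]].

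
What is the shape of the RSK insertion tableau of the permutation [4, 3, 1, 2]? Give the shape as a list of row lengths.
Row-insert each entry into an empty tableau.

After inserting 4: P = [[4]].
After inserting 3: P = [[3], [4]].
After inserting 1: P = [[1], [3], [4]].
After inserting 2: P = [[1, 2], [3], [4]].

The final insertion tableau P = [[1, 2], [3], [4]] has shape [2, 1, 1].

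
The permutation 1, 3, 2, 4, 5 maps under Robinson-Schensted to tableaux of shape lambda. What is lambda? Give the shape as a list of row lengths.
Row-insert each entry into an empty tableau.

After inserting 1: P = [[1]].
After inserting 3: P = [[1, 3]].
After inserting 2: P = [[1, 2], [3]].
After inserting 4: P = [[1, 2, 4], [3]].
After inserting 5: P = [[1, 2, 4, 5], [3]].

The final insertion tableau P = [[1, 2, 4, 5], [3]] has shape [4, 1].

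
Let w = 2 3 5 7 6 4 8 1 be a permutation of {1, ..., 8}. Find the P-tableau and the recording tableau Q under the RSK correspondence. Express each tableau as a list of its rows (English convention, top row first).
P = [[1, 3, 4, 6, 8], [2], [5], [7]], Q = [[1, 2, 3, 4, 7], [5], [6], [8]]

Insert each entry of the permutation into P by Schensted row insertion, recording in Q the position of each new cell.

Insert 2: appended to row 1. P = [[2]].
Insert 3: appended to row 1. P = [[2, 3]].
Insert 5: appended to row 1. P = [[2, 3, 5]].
Insert 7: appended to row 1. P = [[2, 3, 5, 7]].
Insert 6: 6 bumps 7 from row 1; 7 starts row 2. P = [[2, 3, 5, 6], [7]].
Insert 4: 4 bumps 5 from row 1; 5 bumps 7 from row 2; 7 starts row 3. P = [[2, 3, 4, 6], [5], [7]].
Insert 8: appended to row 1. P = [[2, 3, 4, 6, 8], [5], [7]].
Insert 1: 1 bumps 2 from row 1; 2 bumps 5 from row 2; 5 bumps 7 from row 3; 7 starts row 4. P = [[1, 3, 4, 6, 8], [2], [5], [7]].

So P = [[1, 3, 4, 6, 8], [2], [5], [7]], Q = [[1, 2, 3, 4, 7], [5], [6], [8]].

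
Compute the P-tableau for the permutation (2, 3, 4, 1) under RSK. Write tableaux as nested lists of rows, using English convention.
P = [[1, 3, 4], [2]]

Insert 2: appended to row 1. P = [[2]].
Insert 3: appended to row 1. P = [[2, 3]].
Insert 4: appended to row 1. P = [[2, 3, 4]].
Insert 1: 1 bumps 2 from row 1; 2 starts row 2. P = [[1, 3, 4], [2]].

So P = [[1, 3, 4], [2]].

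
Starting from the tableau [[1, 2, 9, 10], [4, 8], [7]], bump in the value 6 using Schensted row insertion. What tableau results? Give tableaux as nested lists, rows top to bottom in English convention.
[[1, 2, 6, 10], [4, 8, 9], [7]]

In row 1, 6 replaces 9 (the leftmost entry greater than 6); 9 is bumped to row 2. 9 is appended to row 2. The new tableau is [[1, 2, 6, 10], [4, 8, 9], [7]].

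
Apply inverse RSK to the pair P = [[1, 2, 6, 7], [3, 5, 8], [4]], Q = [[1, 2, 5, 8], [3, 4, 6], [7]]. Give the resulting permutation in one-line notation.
4 5 1 3 8 6 2 7

Reverse the RSK construction: for i from n down to 1, find the cell of Q containing i, remove the entry at that cell from P, and reverse-bump it up through P; the value ejected from row 1 is w(i).

Step i=8: Q has 8 at row 1, column 4; remove that cell from P, ejecting 7. So w(8) = 7. P is now [[1, 2, 6], [3, 5, 8], [4]].
Step i=7: Q has 7 at row 3, column 1; remove 4 from row 3 of P and reverse-bump: 4 enters row 2 and ejects 3; 3 enters row 1 and ejects 2. So w(7) = 2. P is now [[1, 3, 6], [4, 5, 8]].
Step i=6: Q has 6 at row 2, column 3; remove 8 from row 2 of P and reverse-bump: 8 enters row 1 and ejects 6. So w(6) = 6. P is now [[1, 3, 8], [4, 5]].
Step i=5: Q has 5 at row 1, column 3; remove that cell from P, ejecting 8. So w(5) = 8. P is now [[1, 3], [4, 5]].
Step i=4: Q has 4 at row 2, column 2; remove 5 from row 2 of P and reverse-bump: 5 enters row 1 and ejects 3. So w(4) = 3. P is now [[1, 5], [4]].
Step i=3: Q has 3 at row 2, column 1; remove 4 from row 2 of P and reverse-bump: 4 enters row 1 and ejects 1. So w(3) = 1. P is now [[4, 5]].
Step i=2: Q has 2 at row 1, column 2; remove that cell from P, ejecting 5. So w(2) = 5. P is now [[4]].
Step i=1: Q has 1 at row 1, column 1; remove that cell from P, ejecting 4. So w(1) = 4. P is now [].

So w = 4 5 1 3 8 6 2 7.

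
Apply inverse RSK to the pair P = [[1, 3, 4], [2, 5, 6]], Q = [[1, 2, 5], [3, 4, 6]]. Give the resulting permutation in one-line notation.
Reverse the RSK construction: for i from n down to 1, find the cell of Q containing i, remove the entry at that cell from P, and reverse-bump it up through P; the value ejected from row 1 is w(i).

Step i=6: Q has 6 at row 2, column 3; remove 6 from row 2 of P and reverse-bump: 6 enters row 1 and ejects 4. So w(6) = 4. P is now [[1, 3, 6], [2, 5]].
Step i=5: Q has 5 at row 1, column 3; remove that cell from P, ejecting 6. So w(5) = 6. P is now [[1, 3], [2, 5]].
Step i=4: Q has 4 at row 2, column 2; remove 5 from row 2 of P and reverse-bump: 5 enters row 1 and ejects 3. So w(4) = 3. P is now [[1, 5], [2]].
Step i=3: Q has 3 at row 2, column 1; remove 2 from row 2 of P and reverse-bump: 2 enters row 1 and ejects 1. So w(3) = 1. P is now [[2, 5]].
Step i=2: Q has 2 at row 1, column 2; remove that cell from P, ejecting 5. So w(2) = 5. P is now [[2]].
Step i=1: Q has 1 at row 1, column 1; remove that cell from P, ejecting 2. So w(1) = 2. P is now [].

So w = 2 5 1 3 6 4.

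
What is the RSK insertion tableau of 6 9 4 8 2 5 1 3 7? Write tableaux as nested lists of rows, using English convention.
After inserting 6: P = [[6]].
After inserting 9: P = [[6, 9]].
After inserting 4: P = [[4, 9], [6]].
After inserting 8: P = [[4, 8], [6, 9]].
After inserting 2: P = [[2, 8], [4, 9], [6]].
After inserting 5: P = [[2, 5], [4, 8], [6, 9]].
After inserting 1: P = [[1, 5], [2, 8], [4, 9], [6]].
After inserting 3: P = [[1, 3], [2, 5], [4, 8], [6, 9]].
After inserting 7: P = [[1, 3, 7], [2, 5], [4, 8], [6, 9]].

So P = [[1, 3, 7], [2, 5], [4, 8], [6, 9]].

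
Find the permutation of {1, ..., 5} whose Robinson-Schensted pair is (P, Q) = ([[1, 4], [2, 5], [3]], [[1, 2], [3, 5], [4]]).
3 5 2 1 4

Reverse the RSK construction: for i from n down to 1, find the cell of Q containing i, remove the entry at that cell from P, and reverse-bump it up through P; the value ejected from row 1 is w(i).

Step i=5: Q has 5 at row 2, column 2; remove 5 from row 2 of P and reverse-bump: 5 enters row 1 and ejects 4. So w(5) = 4. P is now [[1, 5], [2], [3]].
Step i=4: Q has 4 at row 3, column 1; remove 3 from row 3 of P and reverse-bump: 3 enters row 2 and ejects 2; 2 enters row 1 and ejects 1. So w(4) = 1. P is now [[2, 5], [3]].
Step i=3: Q has 3 at row 2, column 1; remove 3 from row 2 of P and reverse-bump: 3 enters row 1 and ejects 2. So w(3) = 2. P is now [[3, 5]].
Step i=2: Q has 2 at row 1, column 2; remove that cell from P, ejecting 5. So w(2) = 5. P is now [[3]].
Step i=1: Q has 1 at row 1, column 1; remove that cell from P, ejecting 3. So w(1) = 3. P is now [].

So w = 3 5 2 1 4.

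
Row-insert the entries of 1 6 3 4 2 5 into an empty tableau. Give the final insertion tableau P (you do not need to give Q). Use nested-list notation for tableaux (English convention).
Insert 1: appended to row 1. P = [[1]].
Insert 6: appended to row 1. P = [[1, 6]].
Insert 3: 3 bumps 6 from row 1; 6 starts row 2. P = [[1, 3], [6]].
Insert 4: appended to row 1. P = [[1, 3, 4], [6]].
Insert 2: 2 bumps 3 from row 1; 3 bumps 6 from row 2; 6 starts row 3. P = [[1, 2, 4], [3], [6]].
Insert 5: appended to row 1. P = [[1, 2, 4, 5], [3], [6]].

So P = [[1, 2, 4, 5], [3], [6]].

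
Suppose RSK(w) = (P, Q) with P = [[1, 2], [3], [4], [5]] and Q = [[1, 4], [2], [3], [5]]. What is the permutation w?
5 4 1 3 2

Reverse RSK: for i = n, n-1, ..., 1, locate i in Q, remove the corresponding corner cell from P, and reverse-bump its entry up through P; the value ejected from row 1 is w(i).

So w = 5 4 1 3 2.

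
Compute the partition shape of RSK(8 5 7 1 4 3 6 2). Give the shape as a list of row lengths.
RSK row insertion gives P = [[1, 2, 6], [3, 7], [4], [5], [8]], which has shape [3, 2, 1, 1, 1].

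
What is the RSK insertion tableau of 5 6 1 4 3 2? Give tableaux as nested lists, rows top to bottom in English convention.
Insert 5: appended to row 1. P = [[5]].
Insert 6: appended to row 1. P = [[5, 6]].
Insert 1: 1 bumps 5 from row 1; 5 starts row 2. P = [[1, 6], [5]].
Insert 4: 4 bumps 6 from row 1; 6 appends to row 2. P = [[1, 4], [5, 6]].
Insert 3: 3 bumps 4 from row 1; 4 bumps 5 from row 2; 5 starts row 3. P = [[1, 3], [4, 6], [5]].
Insert 2: 2 bumps 3 from row 1; 3 bumps 4 from row 2; 4 bumps 5 from row 3; 5 starts row 4. P = [[1, 2], [3, 6], [4], [5]].

So P = [[1, 2], [3, 6], [4], [5]].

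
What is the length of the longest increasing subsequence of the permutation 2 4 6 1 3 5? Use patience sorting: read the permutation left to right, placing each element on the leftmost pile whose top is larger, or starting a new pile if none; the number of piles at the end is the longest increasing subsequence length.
3

2: new pile. tops = [2]
4: new pile. tops = [2, 4]
6: new pile. tops = [2, 4, 6]
1: onto pile 1 (replacing 2). tops = [1, 4, 6]
3: onto pile 2 (replacing 4). tops = [1, 3, 6]
5: onto pile 3 (replacing 6). tops = [1, 3, 5]

3 piles, so the longest increasing subsequence has length 3.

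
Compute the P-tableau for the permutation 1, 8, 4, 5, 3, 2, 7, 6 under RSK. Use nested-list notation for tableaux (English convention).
Insert 1: appended to row 1. P = [[1]].
Insert 8: appended to row 1. P = [[1, 8]].
Insert 4: 4 bumps 8 from row 1; 8 starts row 2. P = [[1, 4], [8]].
Insert 5: appended to row 1. P = [[1, 4, 5], [8]].
Insert 3: 3 bumps 4 from row 1; 4 bumps 8 from row 2; 8 starts row 3. P = [[1, 3, 5], [4], [8]].
Insert 2: 2 bumps 3 from row 1; 3 bumps 4 from row 2; 4 bumps 8 from row 3; 8 starts row 4. P = [[1, 2, 5], [3], [4], [8]].
Insert 7: appended to row 1. P = [[1, 2, 5, 7], [3], [4], [8]].
Insert 6: 6 bumps 7 from row 1; 7 appends to row 2. P = [[1, 2, 5, 6], [3, 7], [4], [8]].

So P = [[1, 2, 5, 6], [3, 7], [4], [8]].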